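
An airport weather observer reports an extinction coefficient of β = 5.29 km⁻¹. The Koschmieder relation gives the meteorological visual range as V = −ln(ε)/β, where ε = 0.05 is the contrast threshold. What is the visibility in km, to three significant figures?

V = −ln(0.05) / 5.29 = 2.996 / 5.29 = 0.5663 km.

0.566 km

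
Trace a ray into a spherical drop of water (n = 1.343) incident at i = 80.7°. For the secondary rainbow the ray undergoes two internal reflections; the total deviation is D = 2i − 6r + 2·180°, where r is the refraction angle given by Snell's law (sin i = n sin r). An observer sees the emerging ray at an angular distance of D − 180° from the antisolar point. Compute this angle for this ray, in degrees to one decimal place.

57.7°

sin r = sin 80.7° / 1.343 = 0.9869/1.343 = 0.7348; r = 47.29°.
D = 2·80.7° − 6·47.29° + 2·180° = 161.40° − 283.75° + 360° = 237.65°.
Angle from antisolar point = D − 180° = 57.65°.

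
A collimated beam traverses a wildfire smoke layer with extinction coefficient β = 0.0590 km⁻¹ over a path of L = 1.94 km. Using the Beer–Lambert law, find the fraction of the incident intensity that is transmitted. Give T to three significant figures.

0.892

τ = β·L = 0.0590 × 1.94 = 0.1145.
T = exp(−0.1145) = 0.8918.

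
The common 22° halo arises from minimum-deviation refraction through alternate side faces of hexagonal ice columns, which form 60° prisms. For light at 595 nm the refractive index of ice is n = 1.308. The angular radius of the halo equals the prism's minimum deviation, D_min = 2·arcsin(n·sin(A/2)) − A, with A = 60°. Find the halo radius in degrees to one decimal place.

n·sin(A/2) = 1.308 × sin 30° = 1.308 × 0.5000 = 0.6540.
D_min = 2·arcsin(0.6540) − 60° = 2 × 40.844° − 60° = 21.688°.

21.7°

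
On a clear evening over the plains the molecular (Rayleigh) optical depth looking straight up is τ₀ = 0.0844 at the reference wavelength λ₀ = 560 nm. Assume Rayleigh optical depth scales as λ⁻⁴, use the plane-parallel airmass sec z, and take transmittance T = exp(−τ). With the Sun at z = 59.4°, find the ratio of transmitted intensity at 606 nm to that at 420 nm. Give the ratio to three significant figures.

1.50

Airmass: sec 59.4° = 1.9645.
τ(606 nm) = 0.0844 × (560/606)⁴ × 1.9645 = 0.0844 × 0.7292 × 1.9645 = 0.1209.
τ(420 nm) = 0.0844 × (560/420)⁴ × 1.9645 = 0.0844 × 3.1605 × 1.9645 = 0.5240.
T(606)/T(420) = exp(τ_B − τ_A) = exp(0.4031) = 1.4965.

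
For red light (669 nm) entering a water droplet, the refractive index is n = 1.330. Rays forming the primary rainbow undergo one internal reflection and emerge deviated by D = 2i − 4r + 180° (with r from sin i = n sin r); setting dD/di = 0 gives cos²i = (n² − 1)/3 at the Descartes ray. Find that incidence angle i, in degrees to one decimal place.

cos²i = (1.330² − 1)/3 = (1.76890 − 1)/3 = 0.25630.
cos i = 0.50626, so i = 59.585°.

59.6°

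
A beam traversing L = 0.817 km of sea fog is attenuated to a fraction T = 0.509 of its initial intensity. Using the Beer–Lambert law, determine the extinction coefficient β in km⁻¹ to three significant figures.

Beer–Lambert: T = exp(−βL) ⇒ β = −ln(T)/L = −ln(0.509)/0.817 = 0.6753/0.817 = 0.8266 km⁻¹.

0.827 km⁻¹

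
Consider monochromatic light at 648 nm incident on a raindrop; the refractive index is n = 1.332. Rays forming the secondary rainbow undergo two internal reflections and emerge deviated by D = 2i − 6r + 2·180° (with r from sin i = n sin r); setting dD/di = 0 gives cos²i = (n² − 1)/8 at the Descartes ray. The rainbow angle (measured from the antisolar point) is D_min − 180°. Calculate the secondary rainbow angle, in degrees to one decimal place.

cos²i = (1.77422 − 1)/8 = 0.09678; i = arccos(0.31109) = 71.875°.
sin r = sin 71.875°/1.332 = 0.71350; r = 45.520°.
D_min = 2·71.875° − 6·45.520° + 360° = 230.628°.
Rainbow angle = D_min − 180° = 50.628°.

50.6°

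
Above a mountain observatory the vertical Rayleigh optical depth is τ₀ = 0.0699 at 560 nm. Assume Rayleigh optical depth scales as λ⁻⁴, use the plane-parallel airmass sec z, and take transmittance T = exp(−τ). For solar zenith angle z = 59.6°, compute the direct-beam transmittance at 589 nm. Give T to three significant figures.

sec 59.6° = 1.9762.
τ = 0.0699 × (560/589)⁴ × 1.9762 = 0.0699 × 0.8171 × 1.9762 = 0.1129.
T = exp(−0.1129) = 0.8933.

0.893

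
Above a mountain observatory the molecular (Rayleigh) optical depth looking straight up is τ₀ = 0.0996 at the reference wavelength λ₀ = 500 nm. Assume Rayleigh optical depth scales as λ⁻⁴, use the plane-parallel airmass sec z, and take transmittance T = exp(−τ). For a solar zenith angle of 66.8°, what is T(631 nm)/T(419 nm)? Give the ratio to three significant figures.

1.51

Airmass: sec 66.8° = 2.5384.
τ(631 nm) = 0.0996 × (500/631)⁴ × 2.5384 = 0.0996 × 0.3942 × 2.5384 = 0.0997.
τ(419 nm) = 0.0996 × (500/419)⁴ × 2.5384 = 0.0996 × 2.0278 × 2.5384 = 0.5127.
T(631)/T(419) = exp(τ_B − τ_A) = exp(0.4130) = 1.5114.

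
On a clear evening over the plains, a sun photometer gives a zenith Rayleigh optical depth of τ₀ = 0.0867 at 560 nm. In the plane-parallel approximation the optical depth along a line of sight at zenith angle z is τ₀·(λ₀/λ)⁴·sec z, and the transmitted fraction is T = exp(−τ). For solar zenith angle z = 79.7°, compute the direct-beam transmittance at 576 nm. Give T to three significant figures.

sec 79.7° = 5.5928.
τ = 0.0867 × (560/576)⁴ × 5.5928 = 0.0867 × 0.8934 × 5.5928 = 0.4332.
T = exp(−0.4332) = 0.6484.

0.648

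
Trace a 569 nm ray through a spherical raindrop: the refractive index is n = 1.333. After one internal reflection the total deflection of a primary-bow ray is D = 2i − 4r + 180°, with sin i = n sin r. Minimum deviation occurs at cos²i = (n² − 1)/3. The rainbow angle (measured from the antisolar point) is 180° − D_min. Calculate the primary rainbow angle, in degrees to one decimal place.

42.1°

cos²i = (1.77689 − 1)/3 = 0.25896; i = arccos(0.50888) = 59.410°.
sin r = sin 59.410°/1.333 = 0.64579; r = 40.225°.
D_min = 2·59.410° − 4·40.225° + 180° = 137.922°.
Rainbow angle = 180° − D_min = 42.078°.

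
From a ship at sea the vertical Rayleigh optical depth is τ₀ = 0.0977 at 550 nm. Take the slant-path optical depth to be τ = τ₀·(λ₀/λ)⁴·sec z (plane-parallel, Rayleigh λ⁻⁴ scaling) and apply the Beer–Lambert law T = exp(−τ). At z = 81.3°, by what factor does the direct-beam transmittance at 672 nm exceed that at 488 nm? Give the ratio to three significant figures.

2.12

Airmass: sec 81.3° = 6.6111.
τ(672 nm) = 0.0977 × (550/672)⁴ × 6.6111 = 0.0977 × 0.4487 × 6.6111 = 0.2898.
τ(488 nm) = 0.0977 × (550/488)⁴ × 6.6111 = 0.0977 × 1.6135 × 6.6111 = 1.0422.
T(672)/T(488) = exp(τ_B − τ_A) = exp(0.7523) = 2.1220.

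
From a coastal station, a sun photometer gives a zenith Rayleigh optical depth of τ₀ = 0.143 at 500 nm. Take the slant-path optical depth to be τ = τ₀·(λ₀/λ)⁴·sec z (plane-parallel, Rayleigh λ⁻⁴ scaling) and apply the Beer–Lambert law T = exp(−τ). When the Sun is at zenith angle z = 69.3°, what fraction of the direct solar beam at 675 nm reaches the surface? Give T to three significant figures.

sec 69.3° = 2.8291.
τ = 0.143 × (500/675)⁴ × 2.8291 = 0.143 × 0.3011 × 2.8291 = 0.1218.
T = exp(−0.1218) = 0.8853.

0.885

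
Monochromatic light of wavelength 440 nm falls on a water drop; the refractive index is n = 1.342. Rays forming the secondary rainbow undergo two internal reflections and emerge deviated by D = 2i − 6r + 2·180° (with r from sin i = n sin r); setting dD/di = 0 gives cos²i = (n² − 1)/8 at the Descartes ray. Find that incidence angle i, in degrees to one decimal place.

cos²i = (1.342² − 1)/8 = (1.80096 − 1)/8 = 0.10012.
cos i = 0.31642, so i = 71.554°.

71.6°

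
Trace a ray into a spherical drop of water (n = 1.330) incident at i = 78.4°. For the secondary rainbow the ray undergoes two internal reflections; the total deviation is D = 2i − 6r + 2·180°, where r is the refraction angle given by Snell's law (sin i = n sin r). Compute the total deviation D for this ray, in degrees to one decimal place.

232.2°

sin r = sin 78.4° / 1.330 = 0.9796/1.330 = 0.7365; r = 47.44°.
D = 2·78.4° − 6·47.44° + 2·180° = 156.80° − 284.62° + 360° = 232.18°.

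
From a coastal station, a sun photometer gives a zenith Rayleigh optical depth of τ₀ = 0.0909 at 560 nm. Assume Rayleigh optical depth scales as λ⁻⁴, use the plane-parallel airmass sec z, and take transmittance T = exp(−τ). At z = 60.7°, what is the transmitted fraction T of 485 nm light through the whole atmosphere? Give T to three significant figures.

0.719

sec 60.7° = 2.0434.
τ = 0.0909 × (560/485)⁴ × 2.0434 = 0.0909 × 1.7774 × 2.0434 = 0.3301.
T = exp(−0.3301) = 0.7188.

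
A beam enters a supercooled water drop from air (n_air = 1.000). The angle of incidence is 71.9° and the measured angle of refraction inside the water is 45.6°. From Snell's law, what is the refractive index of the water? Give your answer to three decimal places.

n = sin θ_i / sin θ_r = sin 71.9° / sin 45.6° = 0.9505 / 0.7145 = 1.3304.

1.330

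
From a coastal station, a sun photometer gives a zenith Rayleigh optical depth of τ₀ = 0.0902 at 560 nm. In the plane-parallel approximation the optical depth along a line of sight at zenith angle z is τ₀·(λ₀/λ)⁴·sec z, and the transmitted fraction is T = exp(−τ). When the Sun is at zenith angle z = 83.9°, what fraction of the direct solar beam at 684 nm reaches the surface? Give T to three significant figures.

sec 83.9° = 9.4105.
τ = 0.0902 × (560/684)⁴ × 9.4105 = 0.0902 × 0.4493 × 9.4105 = 0.3814.
T = exp(−0.3814) = 0.6829.

0.683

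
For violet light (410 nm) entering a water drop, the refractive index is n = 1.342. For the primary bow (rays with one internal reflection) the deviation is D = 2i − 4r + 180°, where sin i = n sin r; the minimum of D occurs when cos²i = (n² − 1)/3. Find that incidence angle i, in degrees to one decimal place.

cos²i = (1.342² − 1)/3 = (1.80096 − 1)/3 = 0.26699.
cos i = 0.51671, so i = 58.888°.

58.9°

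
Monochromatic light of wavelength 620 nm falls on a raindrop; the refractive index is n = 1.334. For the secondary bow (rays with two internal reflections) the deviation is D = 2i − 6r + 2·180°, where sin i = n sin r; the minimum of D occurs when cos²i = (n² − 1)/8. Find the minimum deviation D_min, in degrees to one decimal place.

cos²i = (1.77956 − 1)/8 = 0.09744; i = arccos(0.31216) = 71.810°.
sin r = sin 71.810°/1.334 = 0.71217; r = 45.411°.
D_min = 2·71.810° − 6·45.411° + 360° = 231.153°.

231.2°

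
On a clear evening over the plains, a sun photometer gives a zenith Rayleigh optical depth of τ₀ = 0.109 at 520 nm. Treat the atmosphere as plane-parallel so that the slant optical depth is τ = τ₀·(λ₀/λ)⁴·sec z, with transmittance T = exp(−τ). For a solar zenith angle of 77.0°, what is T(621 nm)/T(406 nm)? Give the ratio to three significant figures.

Airmass: sec 77.0° = 4.4454.
τ(621 nm) = 0.109 × (520/621)⁴ × 4.4454 = 0.109 × 0.4916 × 4.4454 = 0.2382.
τ(406 nm) = 0.109 × (520/406)⁴ × 4.4454 = 0.109 × 2.6910 × 4.4454 = 1.3039.
T(621)/T(406) = exp(τ_B − τ_A) = exp(1.0657) = 2.9028.

2.90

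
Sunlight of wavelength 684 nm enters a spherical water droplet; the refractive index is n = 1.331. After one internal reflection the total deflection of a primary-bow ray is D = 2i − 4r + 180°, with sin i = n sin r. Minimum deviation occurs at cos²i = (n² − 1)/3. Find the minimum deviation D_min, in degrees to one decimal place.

137.6°

cos²i = (1.77156 − 1)/3 = 0.25719; i = arccos(0.50714) = 59.527°.
sin r = sin 59.527°/1.331 = 0.64753; r = 40.356°.
D_min = 2·59.527° − 4·40.356° + 180° = 137.630°.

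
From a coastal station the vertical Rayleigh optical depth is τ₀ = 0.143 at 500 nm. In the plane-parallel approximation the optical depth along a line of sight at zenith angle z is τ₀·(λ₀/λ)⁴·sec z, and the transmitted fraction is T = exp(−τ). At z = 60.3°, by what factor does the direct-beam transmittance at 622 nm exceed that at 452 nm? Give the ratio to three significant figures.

1.37

Airmass: sec 60.3° = 2.0183.
τ(622 nm) = 0.143 × (500/622)⁴ × 2.0183 = 0.143 × 0.4176 × 2.0183 = 0.1205.
τ(452 nm) = 0.143 × (500/452)⁴ × 2.0183 = 0.143 × 1.4974 × 2.0183 = 0.4322.
T(622)/T(452) = exp(τ_B − τ_A) = exp(0.3117) = 1.3657.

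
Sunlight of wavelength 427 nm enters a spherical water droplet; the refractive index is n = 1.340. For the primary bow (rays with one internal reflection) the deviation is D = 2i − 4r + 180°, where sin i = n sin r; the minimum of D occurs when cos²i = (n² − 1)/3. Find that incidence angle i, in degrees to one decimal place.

cos²i = (1.340² − 1)/3 = (1.79560 − 1)/3 = 0.26520.
cos i = 0.51498, so i = 59.004°.

59.0°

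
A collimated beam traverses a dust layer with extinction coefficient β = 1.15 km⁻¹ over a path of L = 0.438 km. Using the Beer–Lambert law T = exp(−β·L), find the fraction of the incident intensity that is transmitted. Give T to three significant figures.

τ = β·L = 1.15 × 0.438 = 0.5037.
T = exp(−0.5037) = 0.6043.

0.604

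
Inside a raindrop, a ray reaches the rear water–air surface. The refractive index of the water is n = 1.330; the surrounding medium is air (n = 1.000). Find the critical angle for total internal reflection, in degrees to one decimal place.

sin θ_c = n_air / n = 1.000 / 1.330 = 0.7519.
θ_c = arcsin(0.7519) = 48.75°.

48.8°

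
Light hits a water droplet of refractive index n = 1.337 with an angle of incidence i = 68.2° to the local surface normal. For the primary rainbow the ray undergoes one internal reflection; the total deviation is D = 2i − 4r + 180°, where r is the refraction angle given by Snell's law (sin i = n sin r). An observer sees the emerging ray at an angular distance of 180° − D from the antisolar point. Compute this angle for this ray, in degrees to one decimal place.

sin r = sin 68.2° / 1.337 = 0.9285/1.337 = 0.6945; r = 43.98°.
D = 2·68.2° − 4·43.98° + 180° = 136.40° − 175.94° + 180° = 140.46°.
Angle from antisolar point = 180° − D = 39.54°.

39.5°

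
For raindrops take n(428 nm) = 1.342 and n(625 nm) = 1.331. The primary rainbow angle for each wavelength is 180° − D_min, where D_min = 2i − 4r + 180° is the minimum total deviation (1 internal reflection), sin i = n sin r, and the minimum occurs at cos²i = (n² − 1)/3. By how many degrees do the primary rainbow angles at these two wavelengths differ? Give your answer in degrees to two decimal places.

At 428 nm (n = 1.342): cos²i = 0.26699 → i = 58.888°, r = 39.641°, D_min = 139.213°, rainbow angle = 40.787°.
At 625 nm (n = 1.331): cos²i = 0.25719 → i = 59.527°, r = 40.356°, D_min = 137.630°, rainbow angle = 42.370°.
Angular width = |40.787° − 42.370°| = 1.583°.

1.58°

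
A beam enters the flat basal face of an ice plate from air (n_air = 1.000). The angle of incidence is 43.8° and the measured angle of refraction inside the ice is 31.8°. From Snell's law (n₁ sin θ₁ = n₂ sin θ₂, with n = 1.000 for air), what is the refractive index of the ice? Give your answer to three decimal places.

n = sin θ_i / sin θ_r = sin 43.8° / sin 31.8° = 0.6921 / 0.5270 = 1.3135.

1.313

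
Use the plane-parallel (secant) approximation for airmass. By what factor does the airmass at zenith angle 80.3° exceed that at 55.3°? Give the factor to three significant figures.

3.38

X(80.3°)/X(55.3°) = sec 80.3° / sec 55.3° = cos 55.3° / cos 80.3° = 0.5693/0.1685 = 3.3787.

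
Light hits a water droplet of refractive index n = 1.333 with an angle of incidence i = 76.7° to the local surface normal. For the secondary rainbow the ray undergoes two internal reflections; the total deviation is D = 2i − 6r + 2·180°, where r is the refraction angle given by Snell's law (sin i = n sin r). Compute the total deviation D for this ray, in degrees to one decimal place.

sin r = sin 76.7° / 1.333 = 0.9732/1.333 = 0.7301; r = 46.89°.
D = 2·76.7° − 6·46.89° + 2·180° = 153.40° − 281.35° + 360° = 232.05°.

232.0°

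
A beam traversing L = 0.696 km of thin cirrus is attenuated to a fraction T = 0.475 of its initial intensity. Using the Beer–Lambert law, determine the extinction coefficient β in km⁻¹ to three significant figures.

Beer–Lambert: T = exp(−βL) ⇒ β = −ln(T)/L = −ln(0.475)/0.696 = 0.7444/0.696 = 1.07 km⁻¹.

1.07 km⁻¹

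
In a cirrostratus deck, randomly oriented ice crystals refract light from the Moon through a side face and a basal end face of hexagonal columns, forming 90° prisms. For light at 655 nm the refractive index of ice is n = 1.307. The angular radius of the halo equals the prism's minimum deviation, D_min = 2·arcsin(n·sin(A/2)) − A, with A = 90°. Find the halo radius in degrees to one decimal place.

n·sin(A/2) = 1.307 × sin 45° = 1.307 × 0.7071 = 0.9242.
D_min = 2·arcsin(0.9242) − 90° = 2 × 67.546° − 90° = 45.093°.

45.1°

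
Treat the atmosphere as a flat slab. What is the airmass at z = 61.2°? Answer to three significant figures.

2.08

X = sec z = 1/cos 61.2° = 1/0.4818 = 2.0757.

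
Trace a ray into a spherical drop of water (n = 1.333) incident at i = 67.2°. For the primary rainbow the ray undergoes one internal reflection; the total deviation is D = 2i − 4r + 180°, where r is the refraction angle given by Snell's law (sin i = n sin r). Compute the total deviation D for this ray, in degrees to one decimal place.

sin r = sin 67.2° / 1.333 = 0.9219/1.333 = 0.6916; r = 43.75°.
D = 2·67.2° − 4·43.75° + 180° = 134.40° − 175.02° + 180° = 139.38°.

139.4°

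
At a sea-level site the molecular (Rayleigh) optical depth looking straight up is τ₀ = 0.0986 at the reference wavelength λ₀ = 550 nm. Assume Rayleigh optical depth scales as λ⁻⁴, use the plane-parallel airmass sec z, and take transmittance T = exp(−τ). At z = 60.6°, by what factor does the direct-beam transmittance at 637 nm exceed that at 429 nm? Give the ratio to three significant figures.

1.54

Airmass: sec 60.6° = 2.0371.
τ(637 nm) = 0.0986 × (550/637)⁴ × 2.0371 = 0.0986 × 0.5558 × 2.0371 = 0.1116.
τ(429 nm) = 0.0986 × (550/429)⁴ × 2.0371 = 0.0986 × 2.7016 × 2.0371 = 0.5426.
T(637)/T(429) = exp(τ_B − τ_A) = exp(0.4310) = 1.5388.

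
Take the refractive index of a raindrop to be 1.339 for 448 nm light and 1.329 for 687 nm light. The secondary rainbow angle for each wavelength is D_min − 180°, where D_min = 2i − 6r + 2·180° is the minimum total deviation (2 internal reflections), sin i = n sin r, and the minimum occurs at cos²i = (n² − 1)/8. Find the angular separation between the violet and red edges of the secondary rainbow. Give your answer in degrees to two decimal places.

At 448 nm (n = 1.339): cos²i = 0.09912 → i = 71.650°, r = 45.141°, D_min = 232.451°, rainbow angle = 52.451°.
At 687 nm (n = 1.329): cos²i = 0.09578 → i = 71.972°, r = 45.685°, D_min = 229.837°, rainbow angle = 49.837°.
Angular width = |52.451° − 49.837°| = 2.614°.

2.61°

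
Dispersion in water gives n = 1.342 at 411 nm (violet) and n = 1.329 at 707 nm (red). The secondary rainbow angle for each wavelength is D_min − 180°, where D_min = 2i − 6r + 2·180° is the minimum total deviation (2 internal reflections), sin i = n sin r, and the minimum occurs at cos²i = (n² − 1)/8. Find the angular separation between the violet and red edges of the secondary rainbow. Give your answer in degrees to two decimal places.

At 411 nm (n = 1.342): cos²i = 0.10012 → i = 71.554°, r = 44.981°, D_min = 233.222°, rainbow angle = 53.222°.
At 707 nm (n = 1.329): cos²i = 0.09578 → i = 71.972°, r = 45.685°, D_min = 229.837°, rainbow angle = 49.837°.
Angular width = |53.222° − 49.837°| = 3.385°.

3.39°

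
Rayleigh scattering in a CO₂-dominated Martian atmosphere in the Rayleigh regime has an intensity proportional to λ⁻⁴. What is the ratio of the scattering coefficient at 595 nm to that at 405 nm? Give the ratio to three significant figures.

Rayleigh scattering ∝ λ⁻⁴, so the ratio of coefficients is the inverse fourth power of the wavelength ratio.
σ(595)/σ(405) = (405/595)⁴ = (0.6807)⁴ = 0.2147.

0.215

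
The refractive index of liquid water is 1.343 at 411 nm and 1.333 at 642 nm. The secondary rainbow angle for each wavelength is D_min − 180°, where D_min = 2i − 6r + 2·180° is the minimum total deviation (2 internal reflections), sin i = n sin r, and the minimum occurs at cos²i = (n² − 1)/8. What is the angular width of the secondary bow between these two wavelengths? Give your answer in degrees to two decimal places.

2.59°

At 411 nm (n = 1.343): cos²i = 0.10046 → i = 71.522°, r = 44.928°, D_min = 233.478°, rainbow angle = 53.478°.
At 642 nm (n = 1.333): cos²i = 0.09711 → i = 71.843°, r = 45.466°, D_min = 230.891°, rainbow angle = 50.891°.
Angular width = |53.478° − 50.891°| = 2.587°.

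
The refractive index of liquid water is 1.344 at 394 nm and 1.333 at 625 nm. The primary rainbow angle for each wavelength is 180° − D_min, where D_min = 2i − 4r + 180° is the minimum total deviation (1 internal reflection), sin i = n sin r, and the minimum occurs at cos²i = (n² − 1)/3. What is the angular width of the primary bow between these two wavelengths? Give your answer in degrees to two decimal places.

1.57°

At 394 nm (n = 1.344): cos²i = 0.26878 → i = 58.772°, r = 39.512°, D_min = 139.495°, rainbow angle = 40.505°.
At 625 nm (n = 1.333): cos²i = 0.25896 → i = 59.410°, r = 40.225°, D_min = 137.922°, rainbow angle = 42.078°.
Angular width = |40.505° − 42.078°| = 1.573°.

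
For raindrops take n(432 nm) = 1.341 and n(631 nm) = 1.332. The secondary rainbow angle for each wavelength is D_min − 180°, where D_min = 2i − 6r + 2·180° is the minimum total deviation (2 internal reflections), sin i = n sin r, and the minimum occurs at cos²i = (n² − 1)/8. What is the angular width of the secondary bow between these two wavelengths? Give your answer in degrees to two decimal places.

At 432 nm (n = 1.341): cos²i = 0.09979 → i = 71.586°, r = 45.034°, D_min = 232.966°, rainbow angle = 52.966°.
At 631 nm (n = 1.332): cos²i = 0.09678 → i = 71.875°, r = 45.520°, D_min = 230.628°, rainbow angle = 50.628°.
Angular width = |52.966° − 50.628°| = 2.337°.

2.34°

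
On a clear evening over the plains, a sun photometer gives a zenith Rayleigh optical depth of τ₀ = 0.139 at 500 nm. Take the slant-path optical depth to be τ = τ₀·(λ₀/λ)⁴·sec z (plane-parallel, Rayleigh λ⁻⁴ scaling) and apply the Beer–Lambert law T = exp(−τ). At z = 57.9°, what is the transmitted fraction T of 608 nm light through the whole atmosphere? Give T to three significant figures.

0.887

sec 57.9° = 1.8818.
τ = 0.139 × (500/608)⁴ × 1.8818 = 0.139 × 0.4574 × 1.8818 = 0.1196.
T = exp(−0.1196) = 0.8872.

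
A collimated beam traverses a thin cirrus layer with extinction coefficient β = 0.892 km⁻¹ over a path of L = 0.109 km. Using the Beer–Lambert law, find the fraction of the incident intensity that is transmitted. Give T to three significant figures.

τ = β·L = 0.892 × 0.109 = 0.0972.
T = exp(−0.0972) = 0.9073.

0.907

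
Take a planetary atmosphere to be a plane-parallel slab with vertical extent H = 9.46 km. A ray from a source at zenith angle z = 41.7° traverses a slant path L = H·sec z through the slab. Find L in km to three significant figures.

sec z = 1/cos 41.7° = 1.3393.
L = 9.46 × 1.3393 = 12.670 km.

12.7 km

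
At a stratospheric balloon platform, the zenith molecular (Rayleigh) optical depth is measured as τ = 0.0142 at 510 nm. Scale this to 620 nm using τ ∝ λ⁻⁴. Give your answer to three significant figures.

0.00650

τ(620 nm) = τ(510 nm) × (510/620)⁴ = 0.0142 × (0.8226)⁴ = 0.0142 × 0.4578 = 0.0065.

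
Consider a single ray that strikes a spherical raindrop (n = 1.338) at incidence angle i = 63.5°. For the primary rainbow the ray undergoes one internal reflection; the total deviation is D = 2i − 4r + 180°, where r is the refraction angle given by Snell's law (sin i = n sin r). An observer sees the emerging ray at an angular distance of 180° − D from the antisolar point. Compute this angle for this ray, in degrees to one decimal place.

sin r = sin 63.5° / 1.338 = 0.8949/1.338 = 0.6689; r = 41.98°.
D = 2·63.5° − 4·41.98° + 180° = 127.00° − 167.92° + 180° = 139.08°.
Angle from antisolar point = 180° − D = 40.92°.

40.9°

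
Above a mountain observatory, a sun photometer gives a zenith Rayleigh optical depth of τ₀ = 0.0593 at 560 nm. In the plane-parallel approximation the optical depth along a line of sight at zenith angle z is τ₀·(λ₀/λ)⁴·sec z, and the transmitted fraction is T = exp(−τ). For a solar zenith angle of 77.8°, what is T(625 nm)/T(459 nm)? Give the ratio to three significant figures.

Airmass: sec 77.8° = 4.7321.
τ(625 nm) = 0.0593 × (560/625)⁴ × 4.7321 = 0.0593 × 0.6445 × 4.7321 = 0.1809.
τ(459 nm) = 0.0593 × (560/459)⁴ × 4.7321 = 0.0593 × 2.2157 × 4.7321 = 0.6217.
T(625)/T(459) = exp(τ_B − τ_A) = exp(0.4409) = 1.5541.

1.55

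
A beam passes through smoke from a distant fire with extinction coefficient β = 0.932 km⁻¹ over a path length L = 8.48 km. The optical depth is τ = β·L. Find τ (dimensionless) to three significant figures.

τ = β·L = 0.932 × 8.48 = 7.9034.

7.90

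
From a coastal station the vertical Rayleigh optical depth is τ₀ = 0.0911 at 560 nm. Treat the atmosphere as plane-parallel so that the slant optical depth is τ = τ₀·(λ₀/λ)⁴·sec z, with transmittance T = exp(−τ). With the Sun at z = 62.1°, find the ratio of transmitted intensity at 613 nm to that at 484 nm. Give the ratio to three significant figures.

1.24

Airmass: sec 62.1° = 2.1371.
τ(613 nm) = 0.0911 × (560/613)⁴ × 2.1371 = 0.0911 × 0.6965 × 2.1371 = 0.1356.
τ(484 nm) = 0.0911 × (560/484)⁴ × 2.1371 = 0.0911 × 1.7921 × 2.1371 = 0.3489.
T(613)/T(484) = exp(τ_B − τ_A) = exp(0.2133) = 1.2378.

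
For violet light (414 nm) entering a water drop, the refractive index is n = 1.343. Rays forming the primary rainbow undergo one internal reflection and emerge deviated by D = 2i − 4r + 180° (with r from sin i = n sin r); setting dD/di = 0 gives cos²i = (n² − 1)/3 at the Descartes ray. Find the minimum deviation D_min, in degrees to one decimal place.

139.4°

cos²i = (1.80365 − 1)/3 = 0.26788; i = arccos(0.51757) = 58.830°.
sin r = sin 58.830°/1.343 = 0.63711; r = 39.577°.
D_min = 2·58.830° − 4·39.577° + 180° = 139.354°.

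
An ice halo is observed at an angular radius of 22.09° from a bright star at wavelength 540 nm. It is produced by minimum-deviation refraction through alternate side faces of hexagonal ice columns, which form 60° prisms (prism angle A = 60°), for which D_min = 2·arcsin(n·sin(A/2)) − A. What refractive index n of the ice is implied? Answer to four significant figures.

1.313

Rearranging: n = sin((D_min + A)/2) / sin(A/2).
(D_min + A)/2 = (22.09° + 60°)/2 = 41.045°.
n = sin 41.045° / sin 30° = 0.6567 / 0.5000 = 1.3133.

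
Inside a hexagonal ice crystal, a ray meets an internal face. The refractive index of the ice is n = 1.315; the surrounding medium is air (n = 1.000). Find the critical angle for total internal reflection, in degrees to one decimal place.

sin θ_c = n_air / n = 1.000 / 1.315 = 0.7605.
θ_c = arcsin(0.7605) = 49.50°.

49.5°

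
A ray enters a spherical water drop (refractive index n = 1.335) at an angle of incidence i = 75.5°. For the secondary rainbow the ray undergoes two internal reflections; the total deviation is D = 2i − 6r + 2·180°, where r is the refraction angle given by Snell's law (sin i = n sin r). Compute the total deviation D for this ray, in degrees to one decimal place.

sin r = sin 75.5° / 1.335 = 0.9681/1.335 = 0.7252; r = 46.49°.
D = 2·75.5° − 6·46.49° + 2·180° = 151.00° − 278.92° + 360° = 232.08°.

232.1°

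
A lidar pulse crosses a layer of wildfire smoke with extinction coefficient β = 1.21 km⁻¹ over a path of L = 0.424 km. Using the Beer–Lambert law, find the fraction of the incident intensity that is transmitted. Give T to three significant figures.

τ = β·L = 1.21 × 0.424 = 0.5130.
T = exp(−0.5130) = 0.5987.

0.599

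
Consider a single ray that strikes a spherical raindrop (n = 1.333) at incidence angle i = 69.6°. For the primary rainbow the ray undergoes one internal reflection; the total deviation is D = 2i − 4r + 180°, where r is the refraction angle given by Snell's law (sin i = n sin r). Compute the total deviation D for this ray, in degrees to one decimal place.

sin r = sin 69.6° / 1.333 = 0.9373/1.333 = 0.7031; r = 44.68°.
D = 2·69.6° − 4·44.68° + 180° = 139.20° − 178.72° + 180° = 140.48°.

140.5°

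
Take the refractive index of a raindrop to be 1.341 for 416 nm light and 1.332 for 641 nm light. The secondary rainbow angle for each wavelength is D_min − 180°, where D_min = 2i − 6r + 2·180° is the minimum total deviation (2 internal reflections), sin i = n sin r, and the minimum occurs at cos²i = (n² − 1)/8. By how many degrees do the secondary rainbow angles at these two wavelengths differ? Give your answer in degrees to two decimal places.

2.34°

At 416 nm (n = 1.341): cos²i = 0.09979 → i = 71.586°, r = 45.034°, D_min = 232.966°, rainbow angle = 52.966°.
At 641 nm (n = 1.332): cos²i = 0.09678 → i = 71.875°, r = 45.520°, D_min = 230.628°, rainbow angle = 50.628°.
Angular width = |52.966° − 50.628°| = 2.337°.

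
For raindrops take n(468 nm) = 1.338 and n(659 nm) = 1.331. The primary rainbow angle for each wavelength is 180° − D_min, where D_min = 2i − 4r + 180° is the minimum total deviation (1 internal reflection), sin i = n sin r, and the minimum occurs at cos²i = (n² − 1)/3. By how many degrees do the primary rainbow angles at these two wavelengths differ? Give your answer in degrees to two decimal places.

At 468 nm (n = 1.338): cos²i = 0.26341 → i = 59.120°, r = 39.899°, D_min = 138.643°, rainbow angle = 41.357°.
At 659 nm (n = 1.331): cos²i = 0.25719 → i = 59.527°, r = 40.356°, D_min = 137.630°, rainbow angle = 42.370°.
Angular width = |41.357° − 42.370°| = 1.013°.

1.01°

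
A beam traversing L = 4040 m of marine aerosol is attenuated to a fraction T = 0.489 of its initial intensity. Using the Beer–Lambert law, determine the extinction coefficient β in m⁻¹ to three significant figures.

Beer–Lambert: T = exp(−βL) ⇒ β = −ln(T)/L = −ln(0.489)/4040 = 0.7154/4040 = 0.0001771 m⁻¹.

0.000177 m⁻¹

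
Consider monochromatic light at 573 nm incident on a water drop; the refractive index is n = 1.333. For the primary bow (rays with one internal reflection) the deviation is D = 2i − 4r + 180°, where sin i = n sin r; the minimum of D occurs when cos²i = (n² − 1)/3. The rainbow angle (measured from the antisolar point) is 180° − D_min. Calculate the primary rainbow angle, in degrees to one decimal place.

42.1°

cos²i = (1.77689 − 1)/3 = 0.25896; i = arccos(0.50888) = 59.410°.
sin r = sin 59.410°/1.333 = 0.64579; r = 40.225°.
D_min = 2·59.410° − 4·40.225° + 180° = 137.922°.
Rainbow angle = 180° − D_min = 42.078°.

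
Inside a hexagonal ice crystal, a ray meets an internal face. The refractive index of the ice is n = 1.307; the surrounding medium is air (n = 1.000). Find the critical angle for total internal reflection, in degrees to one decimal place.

sin θ_c = n_air / n = 1.000 / 1.307 = 0.7651.
θ_c = arcsin(0.7651) = 49.92°.

49.9°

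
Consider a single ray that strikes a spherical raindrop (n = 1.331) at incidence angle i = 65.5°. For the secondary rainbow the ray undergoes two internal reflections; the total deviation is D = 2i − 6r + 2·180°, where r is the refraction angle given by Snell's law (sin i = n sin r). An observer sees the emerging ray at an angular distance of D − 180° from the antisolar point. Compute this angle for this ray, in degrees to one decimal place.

sin r = sin 65.5° / 1.331 = 0.9100/1.331 = 0.6837; r = 43.13°.
D = 2·65.5° − 6·43.13° + 2·180° = 131.00° − 258.79° + 360° = 232.21°.
Angle from antisolar point = D − 180° = 52.21°.

52.2°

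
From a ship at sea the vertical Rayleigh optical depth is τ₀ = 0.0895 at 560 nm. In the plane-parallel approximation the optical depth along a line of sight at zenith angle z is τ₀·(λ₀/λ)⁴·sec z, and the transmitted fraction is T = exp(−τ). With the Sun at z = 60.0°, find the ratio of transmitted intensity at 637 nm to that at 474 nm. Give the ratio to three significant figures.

Airmass: sec 60.0° = 2.0000.
τ(637 nm) = 0.0895 × (560/637)⁴ × 2.0000 = 0.0895 × 0.5973 × 2.0000 = 0.1069.
τ(474 nm) = 0.0895 × (560/474)⁴ × 2.0000 = 0.0895 × 1.9482 × 2.0000 = 0.3487.
T(637)/T(474) = exp(τ_B − τ_A) = exp(0.2418) = 1.2736.

1.27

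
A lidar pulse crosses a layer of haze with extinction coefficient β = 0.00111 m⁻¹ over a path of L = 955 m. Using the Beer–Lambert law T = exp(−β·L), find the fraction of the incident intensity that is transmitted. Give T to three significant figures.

0.346

τ = β·L = 0.00111 × 955 = 1.0601.
T = exp(−1.0601) = 0.3464.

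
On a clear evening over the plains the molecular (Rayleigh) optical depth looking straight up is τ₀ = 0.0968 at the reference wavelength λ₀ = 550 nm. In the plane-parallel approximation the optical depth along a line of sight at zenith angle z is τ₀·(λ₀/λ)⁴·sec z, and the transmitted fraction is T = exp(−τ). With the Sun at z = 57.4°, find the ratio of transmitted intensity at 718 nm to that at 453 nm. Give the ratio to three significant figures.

Airmass: sec 57.4° = 1.8561.
τ(718 nm) = 0.0968 × (550/718)⁴ × 1.8561 = 0.0968 × 0.3443 × 1.8561 = 0.0619.
τ(453 nm) = 0.0968 × (550/453)⁴ × 1.8561 = 0.0968 × 2.1730 × 1.8561 = 0.3904.
T(718)/T(453) = exp(τ_B − τ_A) = exp(0.3286) = 1.3890.

1.39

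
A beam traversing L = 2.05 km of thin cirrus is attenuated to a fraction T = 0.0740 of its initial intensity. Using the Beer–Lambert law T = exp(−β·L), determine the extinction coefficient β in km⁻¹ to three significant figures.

1.27 km⁻¹

Beer–Lambert: T = exp(−βL) ⇒ β = −ln(T)/L = −ln(0.0740)/2.05 = 2.6037/2.05 = 1.27 km⁻¹.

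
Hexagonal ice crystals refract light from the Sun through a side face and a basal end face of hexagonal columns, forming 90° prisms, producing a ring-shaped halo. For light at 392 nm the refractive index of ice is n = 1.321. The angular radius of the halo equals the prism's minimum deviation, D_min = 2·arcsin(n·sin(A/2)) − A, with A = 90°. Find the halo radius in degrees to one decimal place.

48.2°

n·sin(A/2) = 1.321 × sin 45° = 1.321 × 0.7071 = 0.9341.
D_min = 2·arcsin(0.9341) − 90° = 2 × 69.081° − 90° = 48.163°.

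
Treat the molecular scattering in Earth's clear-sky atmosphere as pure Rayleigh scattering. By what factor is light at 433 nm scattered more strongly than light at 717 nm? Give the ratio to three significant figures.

7.52

Rayleigh scattering ∝ λ⁻⁴, so the ratio of coefficients is the inverse fourth power of the wavelength ratio.
σ(433)/σ(717) = (717/433)⁴ = (1.6559)⁴ = 7.518.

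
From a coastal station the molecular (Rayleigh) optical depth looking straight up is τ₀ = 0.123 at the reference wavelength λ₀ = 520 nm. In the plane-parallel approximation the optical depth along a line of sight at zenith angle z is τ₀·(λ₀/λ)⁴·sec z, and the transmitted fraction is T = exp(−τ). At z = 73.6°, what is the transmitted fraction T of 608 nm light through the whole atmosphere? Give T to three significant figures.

sec 73.6° = 3.5418.
τ = 0.123 × (520/608)⁴ × 3.5418 = 0.123 × 0.5351 × 3.5418 = 0.2331.
T = exp(−0.2331) = 0.7921.

0.792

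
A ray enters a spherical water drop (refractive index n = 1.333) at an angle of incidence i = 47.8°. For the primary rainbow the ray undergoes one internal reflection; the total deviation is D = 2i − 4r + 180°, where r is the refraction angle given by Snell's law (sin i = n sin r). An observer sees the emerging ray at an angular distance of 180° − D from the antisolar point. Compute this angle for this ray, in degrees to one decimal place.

sin r = sin 47.8° / 1.333 = 0.7408/1.333 = 0.5557; r = 33.76°.
D = 2·47.8° − 4·33.76° + 180° = 95.60° − 135.05° + 180° = 140.55°.
Angle from antisolar point = 180° − D = 39.45°.

39.4°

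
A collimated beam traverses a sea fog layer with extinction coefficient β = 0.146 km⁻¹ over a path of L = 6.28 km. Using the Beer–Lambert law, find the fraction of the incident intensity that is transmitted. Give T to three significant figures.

τ = β·L = 0.146 × 6.28 = 0.9169.
T = exp(−0.9169) = 0.3998.

0.400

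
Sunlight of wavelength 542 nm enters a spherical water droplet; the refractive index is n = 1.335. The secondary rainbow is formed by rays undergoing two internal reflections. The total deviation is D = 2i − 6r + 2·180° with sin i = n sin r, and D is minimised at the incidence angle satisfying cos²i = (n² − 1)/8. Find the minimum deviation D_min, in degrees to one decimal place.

cos²i = (1.78222 − 1)/8 = 0.09778; i = arccos(0.31269) = 71.778°.
sin r = sin 71.778°/1.335 = 0.71150; r = 45.357°.
D_min = 2·71.778° − 6·45.357° + 360° = 231.414°.

231.4°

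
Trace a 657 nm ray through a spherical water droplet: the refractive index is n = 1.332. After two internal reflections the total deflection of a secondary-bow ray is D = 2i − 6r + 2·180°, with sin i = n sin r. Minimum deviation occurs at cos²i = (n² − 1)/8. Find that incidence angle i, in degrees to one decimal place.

cos²i = (1.332² − 1)/8 = (1.77422 − 1)/8 = 0.09678.
cos i = 0.31109, so i = 71.875°.

71.9°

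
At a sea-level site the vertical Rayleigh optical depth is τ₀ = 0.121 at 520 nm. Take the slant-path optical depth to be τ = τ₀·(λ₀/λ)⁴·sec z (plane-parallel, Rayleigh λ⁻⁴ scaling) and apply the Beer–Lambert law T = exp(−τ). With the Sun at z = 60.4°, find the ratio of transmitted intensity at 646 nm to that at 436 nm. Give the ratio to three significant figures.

Airmass: sec 60.4° = 2.0245.
τ(646 nm) = 0.121 × (520/646)⁴ × 2.0245 = 0.121 × 0.4198 × 2.0245 = 0.1028.
τ(436 nm) = 0.121 × (520/436)⁴ × 2.0245 = 0.121 × 2.0233 × 2.0245 = 0.4957.
T(646)/T(436) = exp(τ_B − τ_A) = exp(0.3928) = 1.4811.

1.48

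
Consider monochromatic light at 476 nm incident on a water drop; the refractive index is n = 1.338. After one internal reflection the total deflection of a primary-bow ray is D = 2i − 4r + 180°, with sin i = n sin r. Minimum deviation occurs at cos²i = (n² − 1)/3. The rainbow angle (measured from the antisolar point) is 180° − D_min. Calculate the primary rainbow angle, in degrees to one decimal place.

41.4°

cos²i = (1.79024 − 1)/3 = 0.26341; i = arccos(0.51324) = 59.120°.
sin r = sin 59.120°/1.338 = 0.64144; r = 39.899°.
D_min = 2·59.120° − 4·39.899° + 180° = 138.643°.
Rainbow angle = 180° − D_min = 41.357°.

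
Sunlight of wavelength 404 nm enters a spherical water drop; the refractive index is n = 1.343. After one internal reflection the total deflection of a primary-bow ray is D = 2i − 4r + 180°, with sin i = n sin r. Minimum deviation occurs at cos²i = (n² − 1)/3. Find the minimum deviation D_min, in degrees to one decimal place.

139.4°

cos²i = (1.80365 − 1)/3 = 0.26788; i = arccos(0.51757) = 58.830°.
sin r = sin 58.830°/1.343 = 0.63711; r = 39.577°.
D_min = 2·58.830° − 4·39.577° + 180° = 139.354°.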